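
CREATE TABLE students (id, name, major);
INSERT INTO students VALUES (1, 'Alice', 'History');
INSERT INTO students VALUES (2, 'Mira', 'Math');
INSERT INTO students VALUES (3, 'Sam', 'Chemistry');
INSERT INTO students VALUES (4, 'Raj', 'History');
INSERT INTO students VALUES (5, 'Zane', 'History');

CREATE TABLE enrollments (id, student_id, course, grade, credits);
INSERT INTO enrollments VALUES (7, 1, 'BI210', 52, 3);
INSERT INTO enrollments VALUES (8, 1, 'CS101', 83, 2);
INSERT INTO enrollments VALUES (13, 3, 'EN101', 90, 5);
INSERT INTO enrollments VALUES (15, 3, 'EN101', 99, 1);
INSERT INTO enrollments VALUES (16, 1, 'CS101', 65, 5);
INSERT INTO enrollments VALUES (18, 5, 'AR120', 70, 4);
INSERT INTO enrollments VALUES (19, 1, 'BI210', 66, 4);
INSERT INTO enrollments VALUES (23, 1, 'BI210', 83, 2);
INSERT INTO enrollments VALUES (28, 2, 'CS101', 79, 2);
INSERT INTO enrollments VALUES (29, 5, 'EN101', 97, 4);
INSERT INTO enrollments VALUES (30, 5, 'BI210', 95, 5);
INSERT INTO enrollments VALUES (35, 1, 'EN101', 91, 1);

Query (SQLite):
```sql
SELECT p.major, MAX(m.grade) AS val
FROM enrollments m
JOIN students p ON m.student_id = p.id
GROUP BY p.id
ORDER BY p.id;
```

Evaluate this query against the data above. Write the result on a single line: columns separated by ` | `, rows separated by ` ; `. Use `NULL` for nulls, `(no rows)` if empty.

Join each enrollments row to its students via student_id.
Group joined rows by students.id; compute MAX(m.grade) per group.
  1: ids {7, 8, 16, 19, 23, 35} → MAX(m.grade)=91
  2: ids {28} → MAX(m.grade)=79
  3: ids {13, 15} → MAX(m.grade)=99
  5: ids {18, 29, 30} → MAX(m.grade)=97

History | 91 ; Math | 79 ; Chemistry | 99 ; History | 97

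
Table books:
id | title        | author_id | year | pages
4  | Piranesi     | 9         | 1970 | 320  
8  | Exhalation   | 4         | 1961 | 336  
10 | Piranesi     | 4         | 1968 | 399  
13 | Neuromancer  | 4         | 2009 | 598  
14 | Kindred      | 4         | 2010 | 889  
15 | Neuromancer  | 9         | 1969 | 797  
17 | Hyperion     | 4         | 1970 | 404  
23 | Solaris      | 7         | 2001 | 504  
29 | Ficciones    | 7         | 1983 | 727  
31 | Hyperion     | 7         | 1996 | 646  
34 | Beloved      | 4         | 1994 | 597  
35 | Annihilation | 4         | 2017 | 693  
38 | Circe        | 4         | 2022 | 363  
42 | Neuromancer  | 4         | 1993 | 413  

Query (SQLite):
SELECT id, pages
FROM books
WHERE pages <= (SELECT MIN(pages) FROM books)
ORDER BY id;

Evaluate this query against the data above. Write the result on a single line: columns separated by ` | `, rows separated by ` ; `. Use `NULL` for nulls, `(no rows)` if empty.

Scalar subquery: MIN(pages) over all books rows = 320.
Keep rows where pages <= that value.

4 | 320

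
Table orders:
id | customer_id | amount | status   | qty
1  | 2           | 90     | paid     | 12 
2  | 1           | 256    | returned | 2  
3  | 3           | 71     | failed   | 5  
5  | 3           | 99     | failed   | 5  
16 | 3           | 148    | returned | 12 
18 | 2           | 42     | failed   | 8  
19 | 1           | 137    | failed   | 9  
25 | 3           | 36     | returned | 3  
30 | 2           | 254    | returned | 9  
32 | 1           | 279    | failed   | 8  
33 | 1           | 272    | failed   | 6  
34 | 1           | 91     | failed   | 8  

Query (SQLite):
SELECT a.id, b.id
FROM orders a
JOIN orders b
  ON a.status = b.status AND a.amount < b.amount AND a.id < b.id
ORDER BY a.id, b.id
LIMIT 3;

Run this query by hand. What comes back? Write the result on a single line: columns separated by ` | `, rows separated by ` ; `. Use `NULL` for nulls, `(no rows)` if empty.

3 | 5 ; 3 | 19 ; 3 | 32

Pairs (a,b) with same status, a.amount < b.amount, a.id < b.id.
status groups: failed:{3,5,18,19,32,33,34} paid:{1} returned:{2,16,25,30}
Ordered by (a.id, b.id); first 3.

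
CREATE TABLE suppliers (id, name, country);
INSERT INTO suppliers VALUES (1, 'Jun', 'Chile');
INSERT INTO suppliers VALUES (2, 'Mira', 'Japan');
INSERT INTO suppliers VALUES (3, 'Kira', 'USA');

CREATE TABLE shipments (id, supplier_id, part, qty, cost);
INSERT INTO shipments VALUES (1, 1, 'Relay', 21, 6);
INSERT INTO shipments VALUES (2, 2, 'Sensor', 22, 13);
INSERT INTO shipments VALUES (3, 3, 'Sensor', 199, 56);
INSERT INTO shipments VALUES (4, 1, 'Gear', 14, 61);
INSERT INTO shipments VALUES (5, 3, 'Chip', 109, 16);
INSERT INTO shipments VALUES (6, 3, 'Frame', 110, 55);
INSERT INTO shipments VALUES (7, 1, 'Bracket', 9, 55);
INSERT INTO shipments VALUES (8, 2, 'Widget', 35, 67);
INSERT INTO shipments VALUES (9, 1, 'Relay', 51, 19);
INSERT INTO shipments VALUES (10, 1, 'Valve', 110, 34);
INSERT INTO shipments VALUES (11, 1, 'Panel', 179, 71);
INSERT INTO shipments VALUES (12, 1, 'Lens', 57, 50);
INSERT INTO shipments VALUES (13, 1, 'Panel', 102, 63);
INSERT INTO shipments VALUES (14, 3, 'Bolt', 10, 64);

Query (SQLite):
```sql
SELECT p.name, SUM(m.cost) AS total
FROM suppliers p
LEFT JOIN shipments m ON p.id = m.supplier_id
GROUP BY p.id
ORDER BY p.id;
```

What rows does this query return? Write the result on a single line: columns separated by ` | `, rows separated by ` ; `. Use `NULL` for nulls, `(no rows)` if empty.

Jun | 359 ; Mira | 80 ; Kira | 191

LEFT JOIN keeps every suppliers row; unmatched ones get NULL for shipments columns.
Group by suppliers.id and compute SUM(m.cost). SUM over an all-NULL group is NULL.
  1: ids {1, 4, 7, 9, 10, 11, 12, 13} → SUM(m.cost)=359
  2: ids {2, 8} → SUM(m.cost)=80
  3: ids {3, 5, 6, 14} → SUM(m.cost)=191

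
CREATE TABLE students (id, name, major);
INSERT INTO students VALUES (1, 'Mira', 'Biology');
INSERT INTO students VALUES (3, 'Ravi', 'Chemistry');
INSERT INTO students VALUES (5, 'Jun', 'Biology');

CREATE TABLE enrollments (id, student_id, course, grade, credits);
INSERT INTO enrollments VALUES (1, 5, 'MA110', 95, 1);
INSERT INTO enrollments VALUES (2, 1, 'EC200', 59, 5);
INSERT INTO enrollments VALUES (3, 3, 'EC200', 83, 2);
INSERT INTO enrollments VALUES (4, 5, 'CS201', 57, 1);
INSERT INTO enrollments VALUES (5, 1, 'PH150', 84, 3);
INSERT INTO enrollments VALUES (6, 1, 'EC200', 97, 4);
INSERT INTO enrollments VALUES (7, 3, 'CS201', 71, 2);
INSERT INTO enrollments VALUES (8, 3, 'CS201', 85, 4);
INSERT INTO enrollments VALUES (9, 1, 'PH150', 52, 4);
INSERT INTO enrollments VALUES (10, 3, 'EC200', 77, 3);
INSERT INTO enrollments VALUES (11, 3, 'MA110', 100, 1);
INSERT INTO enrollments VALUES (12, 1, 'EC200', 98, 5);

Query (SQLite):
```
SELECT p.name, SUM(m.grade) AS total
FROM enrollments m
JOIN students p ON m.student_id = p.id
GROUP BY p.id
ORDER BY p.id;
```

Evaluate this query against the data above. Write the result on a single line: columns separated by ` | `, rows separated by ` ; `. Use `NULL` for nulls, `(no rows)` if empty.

Mira | 390 ; Ravi | 416 ; Jun | 152

Join each enrollments row to its students via student_id.
Group joined rows by students.id; compute SUM(m.grade) per group.
  1: ids {2, 5, 6, 9, 12} → SUM(m.grade)=390
  3: ids {3, 7, 8, 10, 11} → SUM(m.grade)=416
  5: ids {1, 4} → SUM(m.grade)=152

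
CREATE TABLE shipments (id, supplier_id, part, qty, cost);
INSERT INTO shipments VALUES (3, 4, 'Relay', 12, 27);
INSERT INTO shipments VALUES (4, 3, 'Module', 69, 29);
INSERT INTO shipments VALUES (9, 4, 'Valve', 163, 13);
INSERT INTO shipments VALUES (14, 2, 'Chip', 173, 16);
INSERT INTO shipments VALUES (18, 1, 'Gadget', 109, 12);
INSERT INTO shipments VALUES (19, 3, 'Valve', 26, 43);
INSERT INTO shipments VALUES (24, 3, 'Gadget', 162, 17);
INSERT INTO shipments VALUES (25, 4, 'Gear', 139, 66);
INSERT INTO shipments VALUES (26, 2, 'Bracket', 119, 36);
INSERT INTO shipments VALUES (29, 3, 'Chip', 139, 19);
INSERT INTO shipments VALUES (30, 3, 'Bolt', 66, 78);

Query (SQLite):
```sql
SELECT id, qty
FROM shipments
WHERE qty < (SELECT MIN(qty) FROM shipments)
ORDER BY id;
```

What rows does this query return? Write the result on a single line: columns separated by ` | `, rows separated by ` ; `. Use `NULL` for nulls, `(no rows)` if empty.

(no rows)

Scalar subquery: MIN(qty) over all shipments rows = 12.
Keep rows where qty < that value.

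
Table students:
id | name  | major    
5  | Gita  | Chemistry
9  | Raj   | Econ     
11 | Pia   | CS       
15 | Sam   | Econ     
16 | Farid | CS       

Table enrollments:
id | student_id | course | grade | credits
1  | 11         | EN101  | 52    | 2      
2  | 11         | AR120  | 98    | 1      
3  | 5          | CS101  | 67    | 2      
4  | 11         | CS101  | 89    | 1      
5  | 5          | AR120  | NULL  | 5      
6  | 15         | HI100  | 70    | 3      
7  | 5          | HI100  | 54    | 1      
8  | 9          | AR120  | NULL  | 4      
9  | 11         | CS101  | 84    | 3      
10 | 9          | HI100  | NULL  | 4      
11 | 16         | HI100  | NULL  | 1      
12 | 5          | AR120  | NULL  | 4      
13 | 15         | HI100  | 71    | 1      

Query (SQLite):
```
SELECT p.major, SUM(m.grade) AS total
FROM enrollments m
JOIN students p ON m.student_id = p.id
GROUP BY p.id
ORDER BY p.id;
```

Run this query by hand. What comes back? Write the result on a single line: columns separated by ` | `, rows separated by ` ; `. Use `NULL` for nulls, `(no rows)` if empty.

Join each enrollments row to its students via student_id.
Group joined rows by students.id; compute SUM(m.grade) per group.
  5: ids {3, 5, 7, 12} → SUM(m.grade)=121
  9: ids {8, 10} → SUM(m.grade)=NULL
  11: ids {1, 2, 4, 9} → SUM(m.grade)=323
  15: ids {6, 13} → SUM(m.grade)=141
  16: ids {11} → SUM(m.grade)=NULL

Chemistry | 121 ; Econ | NULL ; CS | 323 ; Econ | 141 ; CS | NULL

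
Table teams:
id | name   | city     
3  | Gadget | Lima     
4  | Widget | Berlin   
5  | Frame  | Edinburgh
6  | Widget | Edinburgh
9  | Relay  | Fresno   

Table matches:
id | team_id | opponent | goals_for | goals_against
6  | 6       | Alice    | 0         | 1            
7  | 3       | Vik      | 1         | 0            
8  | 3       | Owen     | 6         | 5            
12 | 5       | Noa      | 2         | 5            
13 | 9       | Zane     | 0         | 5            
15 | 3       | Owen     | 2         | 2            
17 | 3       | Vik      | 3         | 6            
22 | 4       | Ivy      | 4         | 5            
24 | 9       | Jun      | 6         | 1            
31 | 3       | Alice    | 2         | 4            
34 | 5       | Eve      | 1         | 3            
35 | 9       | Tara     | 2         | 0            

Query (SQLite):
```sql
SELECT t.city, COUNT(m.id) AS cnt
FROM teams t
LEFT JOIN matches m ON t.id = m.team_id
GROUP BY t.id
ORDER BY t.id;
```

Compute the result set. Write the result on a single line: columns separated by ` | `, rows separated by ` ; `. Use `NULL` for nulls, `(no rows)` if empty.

LEFT JOIN keeps every teams row; unmatched ones get NULL for matches columns.
Group by teams.id and compute COUNT(m.id). COUNT(col) of an all-NULL group is 0.
  3: ids {7, 8, 15, 17, 31} → COUNT(m.id)=5
  4: ids {22} → COUNT(m.id)=1
  5: ids {12, 34} → COUNT(m.id)=2
  6: ids {6} → COUNT(m.id)=1
  9: ids {13, 24, 35} → COUNT(m.id)=3

Lima | 5 ; Berlin | 1 ; Edinburgh | 2 ; Edinburgh | 1 ; Fresno | 3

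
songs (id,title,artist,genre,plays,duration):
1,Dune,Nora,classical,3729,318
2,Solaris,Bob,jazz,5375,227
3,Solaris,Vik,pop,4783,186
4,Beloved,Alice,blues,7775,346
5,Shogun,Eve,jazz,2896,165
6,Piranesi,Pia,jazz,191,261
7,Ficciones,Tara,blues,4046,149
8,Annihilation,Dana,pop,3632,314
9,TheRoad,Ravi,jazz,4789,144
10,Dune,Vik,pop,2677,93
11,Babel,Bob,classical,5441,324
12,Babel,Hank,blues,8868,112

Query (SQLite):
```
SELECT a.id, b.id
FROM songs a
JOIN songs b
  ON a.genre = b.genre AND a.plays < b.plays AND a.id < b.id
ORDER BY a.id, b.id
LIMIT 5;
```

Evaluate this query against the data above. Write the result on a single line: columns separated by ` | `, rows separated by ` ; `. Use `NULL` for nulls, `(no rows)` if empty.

Pairs (a,b) with same genre, a.plays < b.plays, a.id < b.id.
genre groups: blues:{4,7,12} classical:{1,11} jazz:{2,5,6,9} pop:{3,8,10}
Ordered by (a.id, b.id); first 5.

1 | 11 ; 4 | 12 ; 5 | 9 ; 6 | 9 ; 7 | 12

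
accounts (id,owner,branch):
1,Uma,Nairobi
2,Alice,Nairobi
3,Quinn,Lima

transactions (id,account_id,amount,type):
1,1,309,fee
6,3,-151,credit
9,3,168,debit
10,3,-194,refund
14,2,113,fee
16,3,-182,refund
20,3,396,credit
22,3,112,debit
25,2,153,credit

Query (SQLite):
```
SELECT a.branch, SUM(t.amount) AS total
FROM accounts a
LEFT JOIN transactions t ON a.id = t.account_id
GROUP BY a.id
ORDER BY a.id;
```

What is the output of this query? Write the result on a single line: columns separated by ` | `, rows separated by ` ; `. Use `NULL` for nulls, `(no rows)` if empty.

Nairobi | 309 ; Nairobi | 266 ; Lima | 149

LEFT JOIN keeps every accounts row; unmatched ones get NULL for transactions columns.
Group by accounts.id and compute SUM(t.amount). SUM over an all-NULL group is NULL.
  1: ids {1} → SUM(t.amount)=309
  2: ids {14, 25} → SUM(t.amount)=266
  3: ids {6, 9, 10, 16, 20, 22} → SUM(t.amount)=149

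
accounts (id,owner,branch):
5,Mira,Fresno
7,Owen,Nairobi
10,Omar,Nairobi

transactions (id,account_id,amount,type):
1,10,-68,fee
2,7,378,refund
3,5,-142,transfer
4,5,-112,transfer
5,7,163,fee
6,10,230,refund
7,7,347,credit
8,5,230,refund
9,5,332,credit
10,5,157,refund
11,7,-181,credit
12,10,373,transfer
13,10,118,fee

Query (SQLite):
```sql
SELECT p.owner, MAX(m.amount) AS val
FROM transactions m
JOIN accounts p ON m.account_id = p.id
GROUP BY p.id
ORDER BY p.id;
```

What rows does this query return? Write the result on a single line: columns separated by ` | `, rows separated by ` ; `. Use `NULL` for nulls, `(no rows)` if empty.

Join each transactions row to its accounts via account_id.
Group joined rows by accounts.id; compute MAX(m.amount) per group.
  5: ids {3, 4, 8, 9, 10} → MAX(m.amount)=332
  7: ids {2, 5, 7, 11} → MAX(m.amount)=378
  10: ids {1, 6, 12, 13} → MAX(m.amount)=373

Mira | 332 ; Owen | 378 ; Omar | 373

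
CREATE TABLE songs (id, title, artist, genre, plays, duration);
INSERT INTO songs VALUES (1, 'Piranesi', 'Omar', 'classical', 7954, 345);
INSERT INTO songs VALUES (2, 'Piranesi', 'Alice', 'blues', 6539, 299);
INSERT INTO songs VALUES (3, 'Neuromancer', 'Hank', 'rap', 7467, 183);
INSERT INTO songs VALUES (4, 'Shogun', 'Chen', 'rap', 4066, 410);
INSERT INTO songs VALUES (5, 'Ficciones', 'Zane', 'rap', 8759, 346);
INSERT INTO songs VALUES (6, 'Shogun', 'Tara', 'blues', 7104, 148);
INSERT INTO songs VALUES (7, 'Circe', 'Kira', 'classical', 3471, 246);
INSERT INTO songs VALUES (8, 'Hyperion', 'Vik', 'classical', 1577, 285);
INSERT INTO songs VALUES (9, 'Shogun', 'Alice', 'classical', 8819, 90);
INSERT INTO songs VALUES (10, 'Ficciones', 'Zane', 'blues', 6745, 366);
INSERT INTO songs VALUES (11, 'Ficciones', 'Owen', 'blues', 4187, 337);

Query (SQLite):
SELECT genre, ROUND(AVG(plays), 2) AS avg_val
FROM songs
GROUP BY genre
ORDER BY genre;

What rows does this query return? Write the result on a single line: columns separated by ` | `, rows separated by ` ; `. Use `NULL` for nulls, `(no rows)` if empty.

blues | 6143.75 ; classical | 5455.25 ; rap | 6764

Partition songs by genre; compute ROUND(AVG(plays), 2) within each group.
  blues: ids {2, 6, 10, 11} → ROUND(AVG(plays), 2)=6143.75
  classical: ids {1, 7, 8, 9} → ROUND(AVG(plays), 2)=5455.25
  rap: ids {3, 4, 5} → ROUND(AVG(plays), 2)=6764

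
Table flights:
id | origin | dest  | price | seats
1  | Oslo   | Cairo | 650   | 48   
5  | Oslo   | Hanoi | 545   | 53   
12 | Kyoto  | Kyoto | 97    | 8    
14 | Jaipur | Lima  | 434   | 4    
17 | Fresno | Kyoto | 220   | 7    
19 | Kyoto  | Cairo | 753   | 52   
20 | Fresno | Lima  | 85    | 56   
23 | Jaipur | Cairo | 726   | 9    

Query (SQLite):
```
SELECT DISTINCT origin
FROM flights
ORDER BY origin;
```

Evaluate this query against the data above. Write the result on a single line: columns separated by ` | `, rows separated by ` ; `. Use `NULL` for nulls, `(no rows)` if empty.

Fresno ; Jaipur ; Kyoto ; Oslo

Collect distinct origin values from flights.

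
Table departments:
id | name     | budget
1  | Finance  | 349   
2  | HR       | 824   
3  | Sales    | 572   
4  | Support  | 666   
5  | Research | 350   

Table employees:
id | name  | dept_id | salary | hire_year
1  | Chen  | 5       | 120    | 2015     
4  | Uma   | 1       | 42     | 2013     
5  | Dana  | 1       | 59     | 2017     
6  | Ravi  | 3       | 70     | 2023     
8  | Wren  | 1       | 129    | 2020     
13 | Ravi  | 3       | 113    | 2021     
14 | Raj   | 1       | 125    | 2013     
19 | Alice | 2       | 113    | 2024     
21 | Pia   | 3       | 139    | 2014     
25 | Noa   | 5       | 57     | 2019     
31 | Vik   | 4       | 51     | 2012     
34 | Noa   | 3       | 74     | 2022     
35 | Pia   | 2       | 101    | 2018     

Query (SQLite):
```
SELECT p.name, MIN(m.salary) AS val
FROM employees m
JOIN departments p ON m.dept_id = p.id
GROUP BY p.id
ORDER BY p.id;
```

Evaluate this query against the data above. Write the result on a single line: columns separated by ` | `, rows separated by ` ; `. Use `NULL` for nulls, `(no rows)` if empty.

Finance | 42 ; HR | 101 ; Sales | 70 ; Support | 51 ; Research | 57

Join each employees row to its departments via dept_id.
Group joined rows by departments.id; compute MIN(m.salary) per group.
  1: ids {4, 5, 8, 14} → MIN(m.salary)=42
  2: ids {19, 35} → MIN(m.salary)=101
  3: ids {6, 13, 21, 34} → MIN(m.salary)=70
  4: ids {31} → MIN(m.salary)=51
  5: ids {1, 25} → MIN(m.salary)=57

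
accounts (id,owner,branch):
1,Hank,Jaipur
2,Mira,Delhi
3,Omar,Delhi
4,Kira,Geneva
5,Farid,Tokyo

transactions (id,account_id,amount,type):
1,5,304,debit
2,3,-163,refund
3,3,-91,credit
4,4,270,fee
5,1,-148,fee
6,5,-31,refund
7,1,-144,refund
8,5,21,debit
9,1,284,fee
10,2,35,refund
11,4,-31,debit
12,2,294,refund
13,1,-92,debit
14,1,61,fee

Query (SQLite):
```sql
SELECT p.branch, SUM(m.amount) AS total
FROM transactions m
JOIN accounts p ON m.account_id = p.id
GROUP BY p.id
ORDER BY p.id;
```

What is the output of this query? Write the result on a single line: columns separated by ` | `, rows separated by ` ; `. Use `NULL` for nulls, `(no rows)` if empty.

Jaipur | -39 ; Delhi | 329 ; Delhi | -254 ; Geneva | 239 ; Tokyo | 294

Join each transactions row to its accounts via account_id.
Group joined rows by accounts.id; compute SUM(m.amount) per group.
  1: ids {5, 7, 9, 13, 14} → SUM(m.amount)=-39
  2: ids {10, 12} → SUM(m.amount)=329
  3: ids {2, 3} → SUM(m.amount)=-254
  4: ids {4, 11} → SUM(m.amount)=239
  5: ids {1, 6, 8} → SUM(m.amount)=294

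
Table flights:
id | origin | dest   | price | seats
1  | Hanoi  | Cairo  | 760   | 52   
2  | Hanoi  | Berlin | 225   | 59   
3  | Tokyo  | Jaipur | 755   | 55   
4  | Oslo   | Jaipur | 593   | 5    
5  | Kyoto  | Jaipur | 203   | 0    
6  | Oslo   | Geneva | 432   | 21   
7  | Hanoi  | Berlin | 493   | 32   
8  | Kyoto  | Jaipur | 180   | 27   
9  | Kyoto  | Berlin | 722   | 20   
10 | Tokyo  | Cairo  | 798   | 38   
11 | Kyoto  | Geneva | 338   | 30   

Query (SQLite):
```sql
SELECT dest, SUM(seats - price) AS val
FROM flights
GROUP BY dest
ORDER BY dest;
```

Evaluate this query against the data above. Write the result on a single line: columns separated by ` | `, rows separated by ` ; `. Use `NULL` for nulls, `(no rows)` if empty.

For each row compute seats - price.
Group by dest; take SUM of the expression per group.
  Berlin: ids {2, 7, 9} → SUM(seats - price)=-1329
  Cairo: ids {1, 10} → SUM(seats - price)=-1468
  Geneva: ids {6, 11} → SUM(seats - price)=-719
  Jaipur: ids {3, 4, 5, 8} → SUM(seats - price)=-1644

Berlin | -1329 ; Cairo | -1468 ; Geneva | -719 ; Jaipur | -1644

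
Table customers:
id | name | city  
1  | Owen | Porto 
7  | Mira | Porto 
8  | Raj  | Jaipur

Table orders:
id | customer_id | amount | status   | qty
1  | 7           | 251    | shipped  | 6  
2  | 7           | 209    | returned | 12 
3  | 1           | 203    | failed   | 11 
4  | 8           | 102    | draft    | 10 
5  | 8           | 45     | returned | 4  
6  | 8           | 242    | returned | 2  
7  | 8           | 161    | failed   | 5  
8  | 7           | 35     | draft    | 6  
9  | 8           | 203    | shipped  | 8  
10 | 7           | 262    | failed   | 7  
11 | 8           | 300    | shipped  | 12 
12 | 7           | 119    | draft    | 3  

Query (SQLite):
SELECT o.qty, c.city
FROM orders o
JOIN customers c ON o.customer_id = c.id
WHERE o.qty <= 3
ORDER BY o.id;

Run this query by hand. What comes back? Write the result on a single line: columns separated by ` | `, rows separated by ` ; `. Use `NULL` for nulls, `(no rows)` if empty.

2 | Jaipur ; 3 | Porto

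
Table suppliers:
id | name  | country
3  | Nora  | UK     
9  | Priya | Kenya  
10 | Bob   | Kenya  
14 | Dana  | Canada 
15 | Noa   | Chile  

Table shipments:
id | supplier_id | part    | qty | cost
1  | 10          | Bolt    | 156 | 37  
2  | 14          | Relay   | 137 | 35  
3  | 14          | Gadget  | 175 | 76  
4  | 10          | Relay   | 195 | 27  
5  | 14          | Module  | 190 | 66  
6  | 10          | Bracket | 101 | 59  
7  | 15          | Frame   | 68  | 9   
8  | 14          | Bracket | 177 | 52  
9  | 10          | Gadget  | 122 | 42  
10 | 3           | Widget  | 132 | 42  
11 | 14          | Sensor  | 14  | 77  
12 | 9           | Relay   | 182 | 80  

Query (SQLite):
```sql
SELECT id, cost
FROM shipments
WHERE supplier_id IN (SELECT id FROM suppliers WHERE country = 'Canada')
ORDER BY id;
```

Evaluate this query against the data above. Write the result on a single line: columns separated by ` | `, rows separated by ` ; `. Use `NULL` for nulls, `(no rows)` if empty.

2 | 35 ; 3 | 76 ; 5 | 66 ; 8 | 52 ; 11 | 77

Inner query: suppliers.id where country = 'Canada'.
Outer: keep shipments rows whose supplier_id is in that set.
Inner query → {14}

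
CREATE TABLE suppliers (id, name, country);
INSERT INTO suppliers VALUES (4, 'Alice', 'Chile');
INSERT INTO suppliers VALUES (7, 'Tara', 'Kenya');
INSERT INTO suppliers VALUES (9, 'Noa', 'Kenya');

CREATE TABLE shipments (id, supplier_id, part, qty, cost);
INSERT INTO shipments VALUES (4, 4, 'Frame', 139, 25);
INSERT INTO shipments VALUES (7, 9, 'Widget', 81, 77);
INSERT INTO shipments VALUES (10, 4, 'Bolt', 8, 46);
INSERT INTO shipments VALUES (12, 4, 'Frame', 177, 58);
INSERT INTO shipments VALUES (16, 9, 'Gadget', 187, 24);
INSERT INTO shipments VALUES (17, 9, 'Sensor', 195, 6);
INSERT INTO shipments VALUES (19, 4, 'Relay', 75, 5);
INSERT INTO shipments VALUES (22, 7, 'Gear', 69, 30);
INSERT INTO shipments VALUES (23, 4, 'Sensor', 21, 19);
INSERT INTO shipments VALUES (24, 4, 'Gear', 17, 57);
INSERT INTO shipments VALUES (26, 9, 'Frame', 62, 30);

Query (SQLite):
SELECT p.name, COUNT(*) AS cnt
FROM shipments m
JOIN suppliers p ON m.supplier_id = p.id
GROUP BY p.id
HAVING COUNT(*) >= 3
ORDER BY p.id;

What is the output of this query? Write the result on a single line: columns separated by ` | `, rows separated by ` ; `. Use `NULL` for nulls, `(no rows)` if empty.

Alice | 6 ; Noa | 4

Join each shipments row to its suppliers via supplier_id.
Group joined rows by suppliers.id; compute COUNT(*) per group.
HAVING: keep groups with count ≥ 3.
  4: ids {4, 10, 12, 19, 23, 24} → COUNT(*)=6
  7: ids {22} → COUNT(*)=1
  9: ids {7, 16, 17, 26} → COUNT(*)=4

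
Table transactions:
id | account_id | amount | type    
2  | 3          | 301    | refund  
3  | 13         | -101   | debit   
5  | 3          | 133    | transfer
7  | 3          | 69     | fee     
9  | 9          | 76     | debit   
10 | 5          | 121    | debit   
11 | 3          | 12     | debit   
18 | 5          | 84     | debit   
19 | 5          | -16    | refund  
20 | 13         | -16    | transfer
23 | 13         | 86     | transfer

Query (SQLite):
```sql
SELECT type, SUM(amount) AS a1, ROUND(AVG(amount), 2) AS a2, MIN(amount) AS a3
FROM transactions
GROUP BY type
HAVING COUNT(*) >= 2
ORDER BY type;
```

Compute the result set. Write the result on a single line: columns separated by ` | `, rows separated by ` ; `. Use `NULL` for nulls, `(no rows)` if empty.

debit | 192 | 38.4 | -101 ; refund | 285 | 142.5 | -16 ; transfer | 203 | 67.67 | -16

Group transactions by type.
Per group compute: SUM(amount), ROUND(AVG(amount), 2), MIN(amount).
HAVING: drop groups with fewer than 2 rows.
  debit: ids {3, 9, 10, 11, 18} → SUM(amount)=192, ROUND(AVG(amount), 2)=38.4, MIN(amount)=-101
  fee: ids {7} → SUM(amount)=69, ROUND(AVG(amount), 2)=69, MIN(amount)=69
  refund: ids {2, 19} → SUM(amount)=285, ROUND(AVG(amount), 2)=142.5, MIN(amount)=-16
  transfer: ids {5, 20, 23} → SUM(amount)=203, ROUND(AVG(amount), 2)=67.67, MIN(amount)=-16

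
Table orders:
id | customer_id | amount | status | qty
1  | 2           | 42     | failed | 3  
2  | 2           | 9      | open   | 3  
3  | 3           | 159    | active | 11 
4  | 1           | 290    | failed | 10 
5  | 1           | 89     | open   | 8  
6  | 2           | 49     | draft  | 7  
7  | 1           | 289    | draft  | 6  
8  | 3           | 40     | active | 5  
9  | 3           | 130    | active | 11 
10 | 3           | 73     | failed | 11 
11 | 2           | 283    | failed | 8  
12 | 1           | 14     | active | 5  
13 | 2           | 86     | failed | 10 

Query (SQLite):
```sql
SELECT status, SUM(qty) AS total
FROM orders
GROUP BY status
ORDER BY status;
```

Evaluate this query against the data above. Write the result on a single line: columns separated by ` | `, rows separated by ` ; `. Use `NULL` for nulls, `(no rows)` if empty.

active | 32 ; draft | 13 ; failed | 42 ; open | 11

Partition orders by status; compute SUM(qty) within each group.
  active: ids {3, 8, 9, 12} → SUM(qty)=32
  draft: ids {6, 7} → SUM(qty)=13
  failed: ids {1, 4, 10, 11, 13} → SUM(qty)=42
  open: ids {2, 5} → SUM(qty)=11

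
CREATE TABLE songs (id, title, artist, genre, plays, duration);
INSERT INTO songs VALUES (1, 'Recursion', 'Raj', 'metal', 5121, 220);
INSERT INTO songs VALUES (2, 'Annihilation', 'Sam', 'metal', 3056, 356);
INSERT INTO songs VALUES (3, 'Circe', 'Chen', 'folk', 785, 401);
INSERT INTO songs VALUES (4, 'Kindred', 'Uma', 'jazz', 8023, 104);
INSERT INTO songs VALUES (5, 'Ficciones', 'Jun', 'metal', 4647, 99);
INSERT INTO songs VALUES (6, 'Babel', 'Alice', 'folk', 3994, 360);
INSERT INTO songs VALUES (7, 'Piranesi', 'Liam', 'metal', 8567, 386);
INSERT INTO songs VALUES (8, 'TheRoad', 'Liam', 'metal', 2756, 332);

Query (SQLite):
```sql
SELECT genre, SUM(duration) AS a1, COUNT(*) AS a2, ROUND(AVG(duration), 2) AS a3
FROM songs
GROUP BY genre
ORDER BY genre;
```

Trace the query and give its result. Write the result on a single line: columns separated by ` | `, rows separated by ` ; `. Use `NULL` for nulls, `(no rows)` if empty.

Group songs by genre.
Per group compute: SUM(duration), COUNT(*), ROUND(AVG(duration), 2).
  folk: ids {3, 6} → SUM(duration)=761, COUNT(*)=2, ROUND(AVG(duration), 2)=380.5
  jazz: ids {4} → SUM(duration)=104, COUNT(*)=1, ROUND(AVG(duration), 2)=104
  metal: ids {1, 2, 5, 7, 8} → SUM(duration)=1393, COUNT(*)=5, ROUND(AVG(duration), 2)=278.6

folk | 761 | 2 | 380.5 ; jazz | 104 | 1 | 104 ; metal | 1393 | 5 | 278.6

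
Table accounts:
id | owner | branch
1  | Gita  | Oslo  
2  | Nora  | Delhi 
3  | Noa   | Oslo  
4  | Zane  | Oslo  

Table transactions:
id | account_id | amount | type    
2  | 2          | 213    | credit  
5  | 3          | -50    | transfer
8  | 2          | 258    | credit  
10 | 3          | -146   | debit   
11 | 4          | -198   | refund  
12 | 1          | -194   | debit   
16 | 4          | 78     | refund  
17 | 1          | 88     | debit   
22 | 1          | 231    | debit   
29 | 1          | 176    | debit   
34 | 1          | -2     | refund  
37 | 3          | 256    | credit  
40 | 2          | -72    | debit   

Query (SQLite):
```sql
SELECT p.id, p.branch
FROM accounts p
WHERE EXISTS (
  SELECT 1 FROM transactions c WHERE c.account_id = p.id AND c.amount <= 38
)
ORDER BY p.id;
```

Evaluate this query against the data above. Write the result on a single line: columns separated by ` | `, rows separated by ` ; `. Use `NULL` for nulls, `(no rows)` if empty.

For each accounts row, check whether any transactions with matching account_id has amount <= 38.
Keep rows where that is true.

1 | Oslo ; 2 | Delhi ; 3 | Oslo ; 4 | Oslo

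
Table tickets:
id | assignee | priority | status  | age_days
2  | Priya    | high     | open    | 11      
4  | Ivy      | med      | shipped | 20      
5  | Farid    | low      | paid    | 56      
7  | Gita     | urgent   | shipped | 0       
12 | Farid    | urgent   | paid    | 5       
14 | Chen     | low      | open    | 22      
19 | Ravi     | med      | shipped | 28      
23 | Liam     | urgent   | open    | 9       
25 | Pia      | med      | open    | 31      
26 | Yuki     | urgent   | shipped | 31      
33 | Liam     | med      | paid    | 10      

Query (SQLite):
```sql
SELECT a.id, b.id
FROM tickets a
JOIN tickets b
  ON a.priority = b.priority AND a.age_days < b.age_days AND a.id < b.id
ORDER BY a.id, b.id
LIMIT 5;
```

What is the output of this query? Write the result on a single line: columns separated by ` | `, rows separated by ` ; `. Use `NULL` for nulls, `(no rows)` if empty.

4 | 19 ; 4 | 25 ; 7 | 12 ; 7 | 23 ; 7 | 26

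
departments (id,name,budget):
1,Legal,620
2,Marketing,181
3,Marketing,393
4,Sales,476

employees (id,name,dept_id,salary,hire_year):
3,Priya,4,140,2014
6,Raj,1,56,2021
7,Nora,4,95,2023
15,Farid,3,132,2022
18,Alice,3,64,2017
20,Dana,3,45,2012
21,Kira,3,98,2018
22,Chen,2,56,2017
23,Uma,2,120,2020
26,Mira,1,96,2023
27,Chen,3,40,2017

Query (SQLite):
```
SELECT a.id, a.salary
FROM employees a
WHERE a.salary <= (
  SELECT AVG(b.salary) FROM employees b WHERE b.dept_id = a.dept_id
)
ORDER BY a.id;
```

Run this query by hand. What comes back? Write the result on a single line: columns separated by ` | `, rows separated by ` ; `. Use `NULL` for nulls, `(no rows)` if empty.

6 | 56 ; 7 | 95 ; 18 | 64 ; 20 | 45 ; 22 | 56 ; 27 | 40

For each employees row a, compute AVG(salary) over rows sharing a.dept_id.
Keep row a if a.salary <= that per-group AVG.
  dept_id=1: AVG(salary) = 76.0
  dept_id=2: AVG(salary) = 88.0
  dept_id=3: AVG(salary) = 75.8
  dept_id=4: AVG(salary) = 117.5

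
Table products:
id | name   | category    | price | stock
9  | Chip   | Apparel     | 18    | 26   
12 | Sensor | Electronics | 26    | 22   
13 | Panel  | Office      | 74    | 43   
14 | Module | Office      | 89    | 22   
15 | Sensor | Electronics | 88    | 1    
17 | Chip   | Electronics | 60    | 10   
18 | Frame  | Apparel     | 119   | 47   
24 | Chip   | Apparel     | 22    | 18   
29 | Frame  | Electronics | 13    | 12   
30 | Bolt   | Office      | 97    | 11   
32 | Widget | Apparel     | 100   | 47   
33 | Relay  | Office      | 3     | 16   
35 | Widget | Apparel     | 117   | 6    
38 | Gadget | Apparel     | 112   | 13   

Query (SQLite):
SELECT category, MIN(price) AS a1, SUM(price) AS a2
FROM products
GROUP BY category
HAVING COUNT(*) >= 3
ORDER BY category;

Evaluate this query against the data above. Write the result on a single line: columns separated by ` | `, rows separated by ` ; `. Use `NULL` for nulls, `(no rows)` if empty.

Apparel | 18 | 488 ; Electronics | 13 | 187 ; Office | 3 | 263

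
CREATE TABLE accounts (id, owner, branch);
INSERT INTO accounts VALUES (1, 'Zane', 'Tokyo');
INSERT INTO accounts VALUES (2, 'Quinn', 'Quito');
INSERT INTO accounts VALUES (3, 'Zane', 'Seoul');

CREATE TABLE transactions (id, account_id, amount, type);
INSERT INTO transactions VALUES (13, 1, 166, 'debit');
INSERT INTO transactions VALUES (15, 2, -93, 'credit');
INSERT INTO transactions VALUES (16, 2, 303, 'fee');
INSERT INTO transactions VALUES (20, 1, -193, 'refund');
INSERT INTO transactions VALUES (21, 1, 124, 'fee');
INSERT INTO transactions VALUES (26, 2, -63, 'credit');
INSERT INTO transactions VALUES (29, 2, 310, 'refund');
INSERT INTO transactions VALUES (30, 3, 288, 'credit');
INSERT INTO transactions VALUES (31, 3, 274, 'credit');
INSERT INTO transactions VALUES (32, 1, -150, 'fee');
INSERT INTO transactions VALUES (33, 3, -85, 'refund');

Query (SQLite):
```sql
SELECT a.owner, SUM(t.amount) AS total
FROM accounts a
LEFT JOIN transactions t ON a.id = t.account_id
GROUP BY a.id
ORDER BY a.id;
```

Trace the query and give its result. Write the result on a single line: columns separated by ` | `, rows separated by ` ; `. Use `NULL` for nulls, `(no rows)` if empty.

Zane | -53 ; Quinn | 457 ; Zane | 477

LEFT JOIN keeps every accounts row; unmatched ones get NULL for transactions columns.
Group by accounts.id and compute SUM(t.amount). SUM over an all-NULL group is NULL.
  1: ids {13, 20, 21, 32} → SUM(t.amount)=-53
  2: ids {15, 16, 26, 29} → SUM(t.amount)=457
  3: ids {30, 31, 33} → SUM(t.amount)=477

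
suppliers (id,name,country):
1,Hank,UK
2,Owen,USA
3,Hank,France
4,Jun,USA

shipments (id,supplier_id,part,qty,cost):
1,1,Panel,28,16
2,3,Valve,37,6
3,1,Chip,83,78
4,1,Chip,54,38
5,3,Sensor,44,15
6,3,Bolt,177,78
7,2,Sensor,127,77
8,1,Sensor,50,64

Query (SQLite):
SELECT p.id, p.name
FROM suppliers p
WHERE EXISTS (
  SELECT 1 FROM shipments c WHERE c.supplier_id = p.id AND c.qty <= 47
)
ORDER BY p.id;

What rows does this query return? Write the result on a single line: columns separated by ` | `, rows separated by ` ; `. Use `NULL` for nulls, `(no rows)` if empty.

For each suppliers row, check whether any shipments with matching supplier_id has qty <= 47.
Keep rows where that is true.

1 | Hank ; 3 | Hank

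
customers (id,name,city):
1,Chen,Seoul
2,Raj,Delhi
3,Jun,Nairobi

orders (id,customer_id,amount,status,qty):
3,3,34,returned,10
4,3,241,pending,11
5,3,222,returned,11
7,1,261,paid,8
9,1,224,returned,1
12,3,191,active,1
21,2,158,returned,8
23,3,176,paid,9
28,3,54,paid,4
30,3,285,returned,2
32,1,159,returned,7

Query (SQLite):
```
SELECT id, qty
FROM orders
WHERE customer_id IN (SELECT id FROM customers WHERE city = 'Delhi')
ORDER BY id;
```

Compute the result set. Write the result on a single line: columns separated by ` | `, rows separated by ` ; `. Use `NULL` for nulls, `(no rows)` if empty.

21 | 8

Inner query: customers.id where city = 'Delhi'.
Outer: keep orders rows whose customer_id is in that set.
Inner query → {2}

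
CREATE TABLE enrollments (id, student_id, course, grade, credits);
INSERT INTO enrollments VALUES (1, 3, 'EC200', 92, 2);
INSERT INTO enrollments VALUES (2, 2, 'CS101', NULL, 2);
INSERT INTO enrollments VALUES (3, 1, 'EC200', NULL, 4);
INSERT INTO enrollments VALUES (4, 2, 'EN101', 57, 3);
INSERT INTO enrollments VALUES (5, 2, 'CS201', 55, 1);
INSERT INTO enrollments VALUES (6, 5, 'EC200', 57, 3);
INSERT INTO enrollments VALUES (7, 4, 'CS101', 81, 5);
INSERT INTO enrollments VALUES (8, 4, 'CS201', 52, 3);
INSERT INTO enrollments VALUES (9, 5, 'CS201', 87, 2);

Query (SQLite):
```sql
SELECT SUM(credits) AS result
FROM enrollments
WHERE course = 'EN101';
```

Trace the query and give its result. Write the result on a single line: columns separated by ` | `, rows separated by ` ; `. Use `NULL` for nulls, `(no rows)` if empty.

3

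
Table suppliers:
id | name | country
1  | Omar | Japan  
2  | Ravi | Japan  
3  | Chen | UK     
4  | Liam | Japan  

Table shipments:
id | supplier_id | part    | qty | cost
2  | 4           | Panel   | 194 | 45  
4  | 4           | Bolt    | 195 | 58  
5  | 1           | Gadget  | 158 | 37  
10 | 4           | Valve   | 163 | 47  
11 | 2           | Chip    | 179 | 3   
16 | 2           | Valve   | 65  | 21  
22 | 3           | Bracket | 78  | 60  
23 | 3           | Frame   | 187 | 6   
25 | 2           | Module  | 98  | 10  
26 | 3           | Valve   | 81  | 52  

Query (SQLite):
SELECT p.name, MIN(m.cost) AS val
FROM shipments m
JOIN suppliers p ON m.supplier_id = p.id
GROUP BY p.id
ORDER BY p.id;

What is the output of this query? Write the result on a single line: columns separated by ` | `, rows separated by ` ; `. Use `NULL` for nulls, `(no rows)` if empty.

Omar | 37 ; Ravi | 3 ; Chen | 6 ; Liam | 45

Join each shipments row to its suppliers via supplier_id.
Group joined rows by suppliers.id; compute MIN(m.cost) per group.
  1: ids {5} → MIN(m.cost)=37
  2: ids {11, 16, 25} → MIN(m.cost)=3
  3: ids {22, 23, 26} → MIN(m.cost)=6
  4: ids {2, 4, 10} → MIN(m.cost)=45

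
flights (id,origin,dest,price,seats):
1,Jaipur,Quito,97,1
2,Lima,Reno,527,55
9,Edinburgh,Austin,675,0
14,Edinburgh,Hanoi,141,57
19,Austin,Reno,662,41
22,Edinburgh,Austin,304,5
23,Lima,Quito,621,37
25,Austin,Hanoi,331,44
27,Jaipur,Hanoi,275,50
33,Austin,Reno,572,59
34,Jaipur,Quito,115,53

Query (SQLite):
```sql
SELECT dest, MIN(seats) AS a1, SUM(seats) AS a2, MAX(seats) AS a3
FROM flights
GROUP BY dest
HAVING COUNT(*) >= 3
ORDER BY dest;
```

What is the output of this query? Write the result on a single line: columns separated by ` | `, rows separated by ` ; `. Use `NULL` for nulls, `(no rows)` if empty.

Hanoi | 44 | 151 | 57 ; Quito | 1 | 91 | 53 ; Reno | 41 | 155 | 59

Group flights by dest.
Per group compute: MIN(seats), SUM(seats), MAX(seats).
HAVING: drop groups with fewer than 3 rows.
  Austin: ids {9, 22} → MIN(seats)=0, SUM(seats)=5, MAX(seats)=5
  Hanoi: ids {14, 25, 27} → MIN(seats)=44, SUM(seats)=151, MAX(seats)=57
  Quito: ids {1, 23, 34} → MIN(seats)=1, SUM(seats)=91, MAX(seats)=53
  Reno: ids {2, 19, 33} → MIN(seats)=41, SUM(seats)=155, MAX(seats)=59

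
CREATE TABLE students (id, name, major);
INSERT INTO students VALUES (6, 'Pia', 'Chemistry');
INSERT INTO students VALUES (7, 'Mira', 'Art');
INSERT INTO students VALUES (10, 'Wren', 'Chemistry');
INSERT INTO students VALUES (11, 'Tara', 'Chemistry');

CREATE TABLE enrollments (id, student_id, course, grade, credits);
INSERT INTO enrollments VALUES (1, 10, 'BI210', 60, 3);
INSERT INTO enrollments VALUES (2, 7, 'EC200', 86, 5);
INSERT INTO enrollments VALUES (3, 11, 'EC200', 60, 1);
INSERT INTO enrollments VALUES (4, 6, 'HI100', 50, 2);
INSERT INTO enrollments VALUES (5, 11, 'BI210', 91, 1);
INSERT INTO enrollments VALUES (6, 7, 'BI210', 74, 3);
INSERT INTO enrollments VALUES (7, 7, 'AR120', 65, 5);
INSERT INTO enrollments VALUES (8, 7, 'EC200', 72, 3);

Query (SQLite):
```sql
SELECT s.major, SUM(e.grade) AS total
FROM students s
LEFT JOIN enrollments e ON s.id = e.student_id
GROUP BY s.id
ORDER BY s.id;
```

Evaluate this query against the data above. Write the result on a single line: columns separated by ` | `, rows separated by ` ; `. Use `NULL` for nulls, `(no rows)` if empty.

Chemistry | 50 ; Art | 297 ; Chemistry | 60 ; Chemistry | 151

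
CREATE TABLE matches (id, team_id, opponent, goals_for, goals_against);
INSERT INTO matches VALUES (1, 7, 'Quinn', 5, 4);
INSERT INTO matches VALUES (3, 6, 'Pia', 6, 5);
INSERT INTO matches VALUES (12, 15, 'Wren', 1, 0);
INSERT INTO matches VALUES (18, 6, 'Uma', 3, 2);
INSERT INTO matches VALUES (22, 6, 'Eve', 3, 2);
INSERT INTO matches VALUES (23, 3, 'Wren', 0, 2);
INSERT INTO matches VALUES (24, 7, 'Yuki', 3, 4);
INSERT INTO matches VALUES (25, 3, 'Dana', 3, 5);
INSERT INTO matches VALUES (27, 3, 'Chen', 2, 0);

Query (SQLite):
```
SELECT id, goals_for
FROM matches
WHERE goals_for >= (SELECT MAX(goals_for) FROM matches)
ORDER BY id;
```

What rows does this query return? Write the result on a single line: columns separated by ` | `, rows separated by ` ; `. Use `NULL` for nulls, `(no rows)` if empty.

3 | 6

Scalar subquery: MAX(goals_for) over all matches rows = 6.
Keep rows where goals_for >= that value.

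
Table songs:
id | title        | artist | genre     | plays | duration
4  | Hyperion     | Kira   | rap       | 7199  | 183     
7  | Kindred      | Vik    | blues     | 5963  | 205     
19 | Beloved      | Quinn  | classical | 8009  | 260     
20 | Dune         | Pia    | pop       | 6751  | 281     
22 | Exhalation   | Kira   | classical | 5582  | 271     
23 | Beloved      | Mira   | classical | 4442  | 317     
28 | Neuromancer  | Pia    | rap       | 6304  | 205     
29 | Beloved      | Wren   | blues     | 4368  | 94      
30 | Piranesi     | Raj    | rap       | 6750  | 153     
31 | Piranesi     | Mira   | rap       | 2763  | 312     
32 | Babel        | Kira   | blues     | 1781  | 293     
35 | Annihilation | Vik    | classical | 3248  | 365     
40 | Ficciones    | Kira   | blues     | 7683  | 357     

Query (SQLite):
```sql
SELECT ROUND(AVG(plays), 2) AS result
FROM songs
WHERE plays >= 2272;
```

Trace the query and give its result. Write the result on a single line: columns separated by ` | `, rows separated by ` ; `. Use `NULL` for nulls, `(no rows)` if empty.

5755.17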